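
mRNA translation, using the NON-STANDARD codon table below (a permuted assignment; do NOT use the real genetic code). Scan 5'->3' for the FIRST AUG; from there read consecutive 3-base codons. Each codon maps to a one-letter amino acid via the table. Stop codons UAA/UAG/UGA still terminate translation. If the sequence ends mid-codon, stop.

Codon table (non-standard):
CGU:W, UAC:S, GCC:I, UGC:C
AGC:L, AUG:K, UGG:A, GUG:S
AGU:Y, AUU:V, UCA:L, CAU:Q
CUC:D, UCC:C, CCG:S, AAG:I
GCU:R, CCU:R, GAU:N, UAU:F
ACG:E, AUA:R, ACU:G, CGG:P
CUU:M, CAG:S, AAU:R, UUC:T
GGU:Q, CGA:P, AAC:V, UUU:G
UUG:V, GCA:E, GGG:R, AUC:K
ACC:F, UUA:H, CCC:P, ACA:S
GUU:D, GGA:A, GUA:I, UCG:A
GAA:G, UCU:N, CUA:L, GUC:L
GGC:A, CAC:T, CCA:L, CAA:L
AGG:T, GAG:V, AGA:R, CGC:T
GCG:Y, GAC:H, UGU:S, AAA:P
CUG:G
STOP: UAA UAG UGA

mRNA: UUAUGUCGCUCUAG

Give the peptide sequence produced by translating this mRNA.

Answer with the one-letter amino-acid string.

Answer: KAD

Derivation:
start AUG at pos 2
pos 2: AUG -> K; peptide=K
pos 5: UCG -> A; peptide=KA
pos 8: CUC -> D; peptide=KAD
pos 11: UAG -> STOP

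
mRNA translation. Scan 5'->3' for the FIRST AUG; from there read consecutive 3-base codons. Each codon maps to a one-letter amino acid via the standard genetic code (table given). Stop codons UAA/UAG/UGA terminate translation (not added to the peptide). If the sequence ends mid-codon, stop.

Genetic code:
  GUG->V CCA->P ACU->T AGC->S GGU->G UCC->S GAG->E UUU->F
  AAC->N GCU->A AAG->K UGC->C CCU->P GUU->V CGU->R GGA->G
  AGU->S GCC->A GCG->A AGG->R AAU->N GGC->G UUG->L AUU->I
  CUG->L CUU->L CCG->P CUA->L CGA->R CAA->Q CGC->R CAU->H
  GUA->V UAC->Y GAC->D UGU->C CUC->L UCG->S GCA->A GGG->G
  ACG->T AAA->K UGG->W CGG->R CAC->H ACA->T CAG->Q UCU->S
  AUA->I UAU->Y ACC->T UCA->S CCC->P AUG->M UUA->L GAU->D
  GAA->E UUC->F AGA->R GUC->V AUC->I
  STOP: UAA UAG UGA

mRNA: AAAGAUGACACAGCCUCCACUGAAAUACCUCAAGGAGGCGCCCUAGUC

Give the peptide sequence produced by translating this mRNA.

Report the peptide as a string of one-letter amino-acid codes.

start AUG at pos 4
pos 4: AUG -> M; peptide=M
pos 7: ACA -> T; peptide=MT
pos 10: CAG -> Q; peptide=MTQ
pos 13: CCU -> P; peptide=MTQP
pos 16: CCA -> P; peptide=MTQPP
pos 19: CUG -> L; peptide=MTQPPL
pos 22: AAA -> K; peptide=MTQPPLK
pos 25: UAC -> Y; peptide=MTQPPLKY
pos 28: CUC -> L; peptide=MTQPPLKYL
pos 31: AAG -> K; peptide=MTQPPLKYLK
pos 34: GAG -> E; peptide=MTQPPLKYLKE
pos 37: GCG -> A; peptide=MTQPPLKYLKEA
pos 40: CCC -> P; peptide=MTQPPLKYLKEAP
pos 43: UAG -> STOP

Answer: MTQPPLKYLKEAP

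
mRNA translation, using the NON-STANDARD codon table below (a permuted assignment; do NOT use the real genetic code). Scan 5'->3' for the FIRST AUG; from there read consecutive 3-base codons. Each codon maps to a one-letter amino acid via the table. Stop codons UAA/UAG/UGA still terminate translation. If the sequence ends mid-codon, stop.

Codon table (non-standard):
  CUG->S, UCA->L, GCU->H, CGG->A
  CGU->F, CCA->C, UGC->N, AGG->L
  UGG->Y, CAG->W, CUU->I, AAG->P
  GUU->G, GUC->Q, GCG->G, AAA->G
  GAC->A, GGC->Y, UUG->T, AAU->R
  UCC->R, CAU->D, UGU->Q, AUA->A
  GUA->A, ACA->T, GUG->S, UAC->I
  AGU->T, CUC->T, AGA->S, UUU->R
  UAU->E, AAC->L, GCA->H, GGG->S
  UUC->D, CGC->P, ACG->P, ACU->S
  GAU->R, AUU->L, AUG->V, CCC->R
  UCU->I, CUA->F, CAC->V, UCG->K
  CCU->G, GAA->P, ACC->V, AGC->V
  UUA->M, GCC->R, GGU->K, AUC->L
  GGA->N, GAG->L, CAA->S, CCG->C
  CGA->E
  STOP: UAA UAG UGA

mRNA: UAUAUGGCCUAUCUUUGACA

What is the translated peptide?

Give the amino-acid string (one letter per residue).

Answer: VREI

Derivation:
start AUG at pos 3
pos 3: AUG -> V; peptide=V
pos 6: GCC -> R; peptide=VR
pos 9: UAU -> E; peptide=VRE
pos 12: CUU -> I; peptide=VREI
pos 15: UGA -> STOP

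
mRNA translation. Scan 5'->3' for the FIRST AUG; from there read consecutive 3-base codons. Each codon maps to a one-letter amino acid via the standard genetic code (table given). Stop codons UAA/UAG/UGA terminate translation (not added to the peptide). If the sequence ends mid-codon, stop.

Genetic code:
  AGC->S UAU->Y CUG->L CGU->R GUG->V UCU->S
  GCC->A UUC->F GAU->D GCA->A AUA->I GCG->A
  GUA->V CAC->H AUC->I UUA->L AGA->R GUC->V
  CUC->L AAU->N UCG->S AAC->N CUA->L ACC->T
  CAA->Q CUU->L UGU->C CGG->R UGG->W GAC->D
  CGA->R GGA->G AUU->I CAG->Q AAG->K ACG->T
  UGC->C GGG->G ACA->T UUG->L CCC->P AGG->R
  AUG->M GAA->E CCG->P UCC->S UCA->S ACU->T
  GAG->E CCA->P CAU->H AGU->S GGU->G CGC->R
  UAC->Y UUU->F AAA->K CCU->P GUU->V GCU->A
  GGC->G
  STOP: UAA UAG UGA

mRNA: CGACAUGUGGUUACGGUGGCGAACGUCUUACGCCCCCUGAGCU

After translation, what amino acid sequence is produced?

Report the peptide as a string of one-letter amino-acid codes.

Answer: MWLRWRTSYAP

Derivation:
start AUG at pos 4
pos 4: AUG -> M; peptide=M
pos 7: UGG -> W; peptide=MW
pos 10: UUA -> L; peptide=MWL
pos 13: CGG -> R; peptide=MWLR
pos 16: UGG -> W; peptide=MWLRW
pos 19: CGA -> R; peptide=MWLRWR
pos 22: ACG -> T; peptide=MWLRWRT
pos 25: UCU -> S; peptide=MWLRWRTS
pos 28: UAC -> Y; peptide=MWLRWRTSY
pos 31: GCC -> A; peptide=MWLRWRTSYA
pos 34: CCC -> P; peptide=MWLRWRTSYAP
pos 37: UGA -> STOP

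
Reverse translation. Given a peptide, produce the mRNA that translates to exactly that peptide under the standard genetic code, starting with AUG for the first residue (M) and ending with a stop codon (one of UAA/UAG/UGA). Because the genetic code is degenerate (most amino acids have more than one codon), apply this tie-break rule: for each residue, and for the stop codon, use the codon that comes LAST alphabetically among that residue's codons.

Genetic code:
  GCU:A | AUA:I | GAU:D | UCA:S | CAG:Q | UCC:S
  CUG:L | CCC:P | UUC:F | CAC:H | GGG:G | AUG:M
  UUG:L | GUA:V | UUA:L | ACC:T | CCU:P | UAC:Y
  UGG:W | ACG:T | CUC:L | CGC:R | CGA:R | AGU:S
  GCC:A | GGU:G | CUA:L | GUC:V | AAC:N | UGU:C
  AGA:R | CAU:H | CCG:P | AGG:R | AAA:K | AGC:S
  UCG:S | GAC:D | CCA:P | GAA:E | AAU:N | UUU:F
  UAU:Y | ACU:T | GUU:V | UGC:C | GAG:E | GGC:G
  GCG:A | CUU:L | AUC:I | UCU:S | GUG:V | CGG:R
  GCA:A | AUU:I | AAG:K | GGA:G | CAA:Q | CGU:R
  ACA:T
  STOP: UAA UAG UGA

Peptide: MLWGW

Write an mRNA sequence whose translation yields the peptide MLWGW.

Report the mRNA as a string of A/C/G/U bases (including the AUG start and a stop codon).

residue 1: M -> AUG (start codon)
residue 2: L codons sorted = CUA,CUC,CUG,CUU,UUA,UUG -> pick last = UUG
residue 3: W -> UGG (only codon)
residue 4: G codons sorted = GGA,GGC,GGG,GGU -> pick last = GGU
residue 5: W -> UGG (only codon)
terminator: stop codons sorted = UAA,UAG,UGA -> pick last = UGA

Answer: mRNA: AUGUUGUGGGGUUGGUGA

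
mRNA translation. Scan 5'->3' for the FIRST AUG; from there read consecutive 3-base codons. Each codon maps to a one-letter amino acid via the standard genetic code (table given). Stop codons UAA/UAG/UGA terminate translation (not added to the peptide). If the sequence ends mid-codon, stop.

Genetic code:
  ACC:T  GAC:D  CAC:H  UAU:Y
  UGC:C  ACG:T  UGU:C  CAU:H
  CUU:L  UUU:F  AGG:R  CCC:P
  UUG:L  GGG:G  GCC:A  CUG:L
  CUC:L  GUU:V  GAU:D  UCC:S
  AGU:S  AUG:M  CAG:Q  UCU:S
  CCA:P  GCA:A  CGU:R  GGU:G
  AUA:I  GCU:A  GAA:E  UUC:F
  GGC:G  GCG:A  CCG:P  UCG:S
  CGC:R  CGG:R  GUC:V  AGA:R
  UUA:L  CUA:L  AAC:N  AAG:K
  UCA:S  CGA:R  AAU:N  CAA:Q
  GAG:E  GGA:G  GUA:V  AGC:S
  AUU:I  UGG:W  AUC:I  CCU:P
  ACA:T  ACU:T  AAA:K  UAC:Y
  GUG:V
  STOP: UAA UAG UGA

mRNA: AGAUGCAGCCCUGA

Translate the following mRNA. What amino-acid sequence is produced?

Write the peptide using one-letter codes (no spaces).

start AUG at pos 2
pos 2: AUG -> M; peptide=M
pos 5: CAG -> Q; peptide=MQ
pos 8: CCC -> P; peptide=MQP
pos 11: UGA -> STOP

Answer: MQP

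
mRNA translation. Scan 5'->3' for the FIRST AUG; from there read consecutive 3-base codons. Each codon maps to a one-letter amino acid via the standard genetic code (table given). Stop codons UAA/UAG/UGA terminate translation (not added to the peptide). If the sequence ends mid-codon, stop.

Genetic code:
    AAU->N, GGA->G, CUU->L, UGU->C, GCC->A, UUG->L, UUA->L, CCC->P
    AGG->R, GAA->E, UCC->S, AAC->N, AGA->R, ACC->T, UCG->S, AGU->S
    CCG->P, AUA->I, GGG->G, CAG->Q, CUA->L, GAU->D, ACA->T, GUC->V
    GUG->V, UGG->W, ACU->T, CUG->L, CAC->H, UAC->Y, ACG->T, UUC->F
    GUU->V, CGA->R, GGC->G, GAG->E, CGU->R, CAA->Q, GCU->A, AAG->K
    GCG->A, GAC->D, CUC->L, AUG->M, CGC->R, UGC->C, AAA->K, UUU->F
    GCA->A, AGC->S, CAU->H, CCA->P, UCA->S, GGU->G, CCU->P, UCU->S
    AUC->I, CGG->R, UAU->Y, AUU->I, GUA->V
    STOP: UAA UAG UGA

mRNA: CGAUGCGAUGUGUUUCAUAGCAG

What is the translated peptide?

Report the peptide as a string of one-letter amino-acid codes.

Answer: MRCVS

Derivation:
start AUG at pos 2
pos 2: AUG -> M; peptide=M
pos 5: CGA -> R; peptide=MR
pos 8: UGU -> C; peptide=MRC
pos 11: GUU -> V; peptide=MRCV
pos 14: UCA -> S; peptide=MRCVS
pos 17: UAG -> STOP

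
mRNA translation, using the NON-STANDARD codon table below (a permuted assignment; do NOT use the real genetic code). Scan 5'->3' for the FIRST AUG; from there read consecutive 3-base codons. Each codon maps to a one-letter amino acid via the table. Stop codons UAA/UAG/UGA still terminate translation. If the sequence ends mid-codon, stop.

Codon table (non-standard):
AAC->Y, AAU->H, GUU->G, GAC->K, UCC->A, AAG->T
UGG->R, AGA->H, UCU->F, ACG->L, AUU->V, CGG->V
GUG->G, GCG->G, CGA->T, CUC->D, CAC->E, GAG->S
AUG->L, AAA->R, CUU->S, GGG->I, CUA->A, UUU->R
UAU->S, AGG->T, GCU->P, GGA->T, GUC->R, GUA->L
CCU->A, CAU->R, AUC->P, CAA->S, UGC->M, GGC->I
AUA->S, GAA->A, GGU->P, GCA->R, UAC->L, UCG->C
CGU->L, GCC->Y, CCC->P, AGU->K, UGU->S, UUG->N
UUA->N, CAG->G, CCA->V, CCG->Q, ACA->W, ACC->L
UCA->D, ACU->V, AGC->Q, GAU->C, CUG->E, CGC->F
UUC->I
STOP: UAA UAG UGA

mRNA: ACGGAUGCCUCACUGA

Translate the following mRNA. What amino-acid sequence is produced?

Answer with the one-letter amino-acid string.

start AUG at pos 4
pos 4: AUG -> L; peptide=L
pos 7: CCU -> A; peptide=LA
pos 10: CAC -> E; peptide=LAE
pos 13: UGA -> STOP

Answer: LAE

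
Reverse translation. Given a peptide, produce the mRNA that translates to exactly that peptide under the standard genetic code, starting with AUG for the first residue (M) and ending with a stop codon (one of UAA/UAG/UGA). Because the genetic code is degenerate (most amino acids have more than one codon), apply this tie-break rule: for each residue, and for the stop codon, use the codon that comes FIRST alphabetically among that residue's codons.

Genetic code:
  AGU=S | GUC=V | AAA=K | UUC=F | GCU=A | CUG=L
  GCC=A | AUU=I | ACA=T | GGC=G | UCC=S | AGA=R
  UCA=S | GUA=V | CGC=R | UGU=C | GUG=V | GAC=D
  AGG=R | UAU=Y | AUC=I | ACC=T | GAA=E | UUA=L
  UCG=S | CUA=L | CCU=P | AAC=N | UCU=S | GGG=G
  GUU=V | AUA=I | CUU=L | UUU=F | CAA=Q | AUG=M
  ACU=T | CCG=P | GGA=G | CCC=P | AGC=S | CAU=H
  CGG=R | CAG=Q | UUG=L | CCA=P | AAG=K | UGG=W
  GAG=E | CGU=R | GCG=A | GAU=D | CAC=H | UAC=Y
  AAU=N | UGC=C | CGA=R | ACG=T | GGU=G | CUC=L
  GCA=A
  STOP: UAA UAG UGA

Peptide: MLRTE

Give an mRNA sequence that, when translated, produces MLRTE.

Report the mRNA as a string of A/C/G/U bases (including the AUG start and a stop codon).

residue 1: M -> AUG (start codon)
residue 2: L codons sorted = CUA,CUC,CUG,CUU,UUA,UUG -> pick first = CUA
residue 3: R codons sorted = AGA,AGG,CGA,CGC,CGG,CGU -> pick first = AGA
residue 4: T codons sorted = ACA,ACC,ACG,ACU -> pick first = ACA
residue 5: E codons sorted = GAA,GAG -> pick first = GAA
terminator: stop codons sorted = UAA,UAG,UGA -> pick first = UAA

Answer: mRNA: AUGCUAAGAACAGAAUAA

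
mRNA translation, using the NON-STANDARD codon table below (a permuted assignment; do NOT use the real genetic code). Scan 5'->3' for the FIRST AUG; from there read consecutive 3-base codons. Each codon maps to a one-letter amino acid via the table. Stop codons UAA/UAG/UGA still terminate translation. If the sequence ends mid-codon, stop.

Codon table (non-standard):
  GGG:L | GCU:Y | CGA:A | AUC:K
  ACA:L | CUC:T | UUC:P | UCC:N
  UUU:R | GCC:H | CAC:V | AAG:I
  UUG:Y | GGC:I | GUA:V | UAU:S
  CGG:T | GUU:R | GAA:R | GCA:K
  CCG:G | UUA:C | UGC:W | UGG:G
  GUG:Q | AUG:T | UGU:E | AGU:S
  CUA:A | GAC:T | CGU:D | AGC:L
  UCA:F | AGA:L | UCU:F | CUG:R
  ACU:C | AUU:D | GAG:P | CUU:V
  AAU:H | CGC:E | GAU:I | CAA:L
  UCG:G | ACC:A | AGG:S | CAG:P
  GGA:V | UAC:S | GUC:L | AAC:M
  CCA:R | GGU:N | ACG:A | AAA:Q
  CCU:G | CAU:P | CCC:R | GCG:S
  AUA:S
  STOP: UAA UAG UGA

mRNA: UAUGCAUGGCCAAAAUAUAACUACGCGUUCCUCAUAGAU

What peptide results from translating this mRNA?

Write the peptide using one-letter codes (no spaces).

start AUG at pos 1
pos 1: AUG -> T; peptide=T
pos 4: CAU -> P; peptide=TP
pos 7: GGC -> I; peptide=TPI
pos 10: CAA -> L; peptide=TPIL
pos 13: AAU -> H; peptide=TPILH
pos 16: AUA -> S; peptide=TPILHS
pos 19: ACU -> C; peptide=TPILHSC
pos 22: ACG -> A; peptide=TPILHSCA
pos 25: CGU -> D; peptide=TPILHSCAD
pos 28: UCC -> N; peptide=TPILHSCADN
pos 31: UCA -> F; peptide=TPILHSCADNF
pos 34: UAG -> STOP

Answer: TPILHSCADNF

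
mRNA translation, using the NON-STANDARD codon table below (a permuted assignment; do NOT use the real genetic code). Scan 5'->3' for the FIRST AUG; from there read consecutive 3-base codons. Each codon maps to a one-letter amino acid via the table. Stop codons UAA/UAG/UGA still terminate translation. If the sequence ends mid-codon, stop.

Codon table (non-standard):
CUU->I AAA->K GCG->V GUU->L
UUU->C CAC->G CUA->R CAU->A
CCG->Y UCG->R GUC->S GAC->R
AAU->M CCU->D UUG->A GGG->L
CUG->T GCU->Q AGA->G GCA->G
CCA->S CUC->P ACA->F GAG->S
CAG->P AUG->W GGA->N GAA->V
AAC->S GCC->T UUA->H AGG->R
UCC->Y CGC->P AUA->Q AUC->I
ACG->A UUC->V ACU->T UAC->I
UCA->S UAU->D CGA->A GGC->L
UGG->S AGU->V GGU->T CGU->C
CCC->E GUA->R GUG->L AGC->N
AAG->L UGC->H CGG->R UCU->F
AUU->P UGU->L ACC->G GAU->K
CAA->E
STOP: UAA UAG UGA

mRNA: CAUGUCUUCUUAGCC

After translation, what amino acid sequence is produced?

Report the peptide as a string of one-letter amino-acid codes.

Answer: WFF

Derivation:
start AUG at pos 1
pos 1: AUG -> W; peptide=W
pos 4: UCU -> F; peptide=WF
pos 7: UCU -> F; peptide=WFF
pos 10: UAG -> STOP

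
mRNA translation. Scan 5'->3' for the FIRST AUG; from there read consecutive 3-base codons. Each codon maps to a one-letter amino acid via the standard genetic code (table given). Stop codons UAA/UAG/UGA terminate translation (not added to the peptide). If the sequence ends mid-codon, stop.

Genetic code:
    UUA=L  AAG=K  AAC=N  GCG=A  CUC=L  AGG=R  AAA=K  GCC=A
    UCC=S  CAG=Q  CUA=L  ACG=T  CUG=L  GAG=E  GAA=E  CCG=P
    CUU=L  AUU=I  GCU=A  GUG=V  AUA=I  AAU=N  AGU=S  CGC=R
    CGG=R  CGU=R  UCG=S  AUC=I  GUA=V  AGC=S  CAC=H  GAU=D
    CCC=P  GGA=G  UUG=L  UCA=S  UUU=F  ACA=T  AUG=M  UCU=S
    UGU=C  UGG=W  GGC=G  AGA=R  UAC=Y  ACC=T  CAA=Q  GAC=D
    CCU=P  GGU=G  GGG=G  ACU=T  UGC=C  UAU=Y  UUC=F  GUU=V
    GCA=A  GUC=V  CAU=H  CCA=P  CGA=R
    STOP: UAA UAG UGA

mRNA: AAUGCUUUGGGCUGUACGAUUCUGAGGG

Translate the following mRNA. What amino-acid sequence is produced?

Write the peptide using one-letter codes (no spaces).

start AUG at pos 1
pos 1: AUG -> M; peptide=M
pos 4: CUU -> L; peptide=ML
pos 7: UGG -> W; peptide=MLW
pos 10: GCU -> A; peptide=MLWA
pos 13: GUA -> V; peptide=MLWAV
pos 16: CGA -> R; peptide=MLWAVR
pos 19: UUC -> F; peptide=MLWAVRF
pos 22: UGA -> STOP

Answer: MLWAVRF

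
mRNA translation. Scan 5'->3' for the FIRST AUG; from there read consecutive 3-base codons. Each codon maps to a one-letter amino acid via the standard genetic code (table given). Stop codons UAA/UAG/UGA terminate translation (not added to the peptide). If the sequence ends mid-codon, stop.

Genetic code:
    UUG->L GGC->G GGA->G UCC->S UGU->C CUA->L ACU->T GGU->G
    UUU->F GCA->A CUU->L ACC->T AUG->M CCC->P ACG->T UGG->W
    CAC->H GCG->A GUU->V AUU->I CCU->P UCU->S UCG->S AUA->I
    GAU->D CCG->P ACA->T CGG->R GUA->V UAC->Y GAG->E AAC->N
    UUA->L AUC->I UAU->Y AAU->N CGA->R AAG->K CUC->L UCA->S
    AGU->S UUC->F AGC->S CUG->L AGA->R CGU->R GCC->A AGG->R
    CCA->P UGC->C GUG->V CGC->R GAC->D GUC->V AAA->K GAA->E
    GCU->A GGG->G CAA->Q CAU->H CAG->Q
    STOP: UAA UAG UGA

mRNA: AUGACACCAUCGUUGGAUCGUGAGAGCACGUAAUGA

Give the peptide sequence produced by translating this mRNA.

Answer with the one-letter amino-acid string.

start AUG at pos 0
pos 0: AUG -> M; peptide=M
pos 3: ACA -> T; peptide=MT
pos 6: CCA -> P; peptide=MTP
pos 9: UCG -> S; peptide=MTPS
pos 12: UUG -> L; peptide=MTPSL
pos 15: GAU -> D; peptide=MTPSLD
pos 18: CGU -> R; peptide=MTPSLDR
pos 21: GAG -> E; peptide=MTPSLDRE
pos 24: AGC -> S; peptide=MTPSLDRES
pos 27: ACG -> T; peptide=MTPSLDREST
pos 30: UAA -> STOP

Answer: MTPSLDREST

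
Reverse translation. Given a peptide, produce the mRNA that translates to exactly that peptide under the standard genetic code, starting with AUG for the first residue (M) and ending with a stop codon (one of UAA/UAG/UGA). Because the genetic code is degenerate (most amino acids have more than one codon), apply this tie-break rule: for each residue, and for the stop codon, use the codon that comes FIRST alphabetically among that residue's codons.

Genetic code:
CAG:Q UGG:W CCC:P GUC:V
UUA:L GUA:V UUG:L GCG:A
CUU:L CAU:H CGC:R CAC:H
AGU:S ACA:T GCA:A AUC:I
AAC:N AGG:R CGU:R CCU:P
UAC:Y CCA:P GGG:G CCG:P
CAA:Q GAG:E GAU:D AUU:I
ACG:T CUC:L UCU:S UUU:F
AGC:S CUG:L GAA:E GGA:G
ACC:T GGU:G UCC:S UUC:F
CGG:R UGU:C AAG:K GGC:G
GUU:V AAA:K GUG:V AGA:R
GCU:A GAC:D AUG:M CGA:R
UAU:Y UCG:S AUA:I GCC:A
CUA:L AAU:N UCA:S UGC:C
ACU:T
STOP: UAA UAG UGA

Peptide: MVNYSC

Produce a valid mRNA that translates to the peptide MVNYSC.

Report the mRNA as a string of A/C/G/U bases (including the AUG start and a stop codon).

Answer: mRNA: AUGGUAAACUACAGCUGCUAA

Derivation:
residue 1: M -> AUG (start codon)
residue 2: V codons sorted = GUA,GUC,GUG,GUU -> pick first = GUA
residue 3: N codons sorted = AAC,AAU -> pick first = AAC
residue 4: Y codons sorted = UAC,UAU -> pick first = UAC
residue 5: S codons sorted = AGC,AGU,UCA,UCC,UCG,UCU -> pick first = AGC
residue 6: C codons sorted = UGC,UGU -> pick first = UGC
terminator: stop codons sorted = UAA,UAG,UGA -> pick first = UAA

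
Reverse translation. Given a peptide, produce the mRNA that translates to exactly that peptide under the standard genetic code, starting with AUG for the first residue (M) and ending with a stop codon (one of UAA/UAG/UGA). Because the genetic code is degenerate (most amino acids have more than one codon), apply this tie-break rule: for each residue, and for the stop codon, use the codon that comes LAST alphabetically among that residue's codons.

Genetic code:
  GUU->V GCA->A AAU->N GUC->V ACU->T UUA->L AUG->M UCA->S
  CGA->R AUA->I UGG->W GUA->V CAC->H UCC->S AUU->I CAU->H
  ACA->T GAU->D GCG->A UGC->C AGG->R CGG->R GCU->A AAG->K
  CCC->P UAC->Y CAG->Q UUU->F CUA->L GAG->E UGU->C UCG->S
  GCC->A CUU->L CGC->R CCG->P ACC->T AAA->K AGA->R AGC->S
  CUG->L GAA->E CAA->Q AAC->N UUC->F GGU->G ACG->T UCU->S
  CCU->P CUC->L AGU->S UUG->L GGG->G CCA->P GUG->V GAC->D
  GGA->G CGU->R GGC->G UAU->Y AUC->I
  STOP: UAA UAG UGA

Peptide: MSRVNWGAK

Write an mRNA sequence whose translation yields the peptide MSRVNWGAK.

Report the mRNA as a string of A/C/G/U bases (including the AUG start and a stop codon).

residue 1: M -> AUG (start codon)
residue 2: S codons sorted = AGC,AGU,UCA,UCC,UCG,UCU -> pick last = UCU
residue 3: R codons sorted = AGA,AGG,CGA,CGC,CGG,CGU -> pick last = CGU
residue 4: V codons sorted = GUA,GUC,GUG,GUU -> pick last = GUU
residue 5: N codons sorted = AAC,AAU -> pick last = AAU
residue 6: W -> UGG (only codon)
residue 7: G codons sorted = GGA,GGC,GGG,GGU -> pick last = GGU
residue 8: A codons sorted = GCA,GCC,GCG,GCU -> pick last = GCU
residue 9: K codons sorted = AAA,AAG -> pick last = AAG
terminator: stop codons sorted = UAA,UAG,UGA -> pick last = UGA

Answer: mRNA: AUGUCUCGUGUUAAUUGGGGUGCUAAGUGA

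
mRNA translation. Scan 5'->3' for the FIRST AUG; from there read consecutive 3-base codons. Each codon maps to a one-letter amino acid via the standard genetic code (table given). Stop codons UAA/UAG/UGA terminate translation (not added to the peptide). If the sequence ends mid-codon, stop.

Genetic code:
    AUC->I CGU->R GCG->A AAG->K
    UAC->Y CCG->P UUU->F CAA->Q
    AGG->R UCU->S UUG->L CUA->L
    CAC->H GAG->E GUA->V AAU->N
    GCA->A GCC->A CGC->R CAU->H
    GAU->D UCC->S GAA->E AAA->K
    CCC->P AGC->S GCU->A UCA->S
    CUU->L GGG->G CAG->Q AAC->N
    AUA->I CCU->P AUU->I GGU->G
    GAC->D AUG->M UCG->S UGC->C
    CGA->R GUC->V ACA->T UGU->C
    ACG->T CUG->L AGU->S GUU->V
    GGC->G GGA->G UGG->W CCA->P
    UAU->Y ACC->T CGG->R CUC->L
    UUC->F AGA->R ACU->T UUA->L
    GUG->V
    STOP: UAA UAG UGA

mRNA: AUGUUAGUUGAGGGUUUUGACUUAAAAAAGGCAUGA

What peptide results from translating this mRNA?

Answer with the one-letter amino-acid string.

Answer: MLVEGFDLKKA

Derivation:
start AUG at pos 0
pos 0: AUG -> M; peptide=M
pos 3: UUA -> L; peptide=ML
pos 6: GUU -> V; peptide=MLV
pos 9: GAG -> E; peptide=MLVE
pos 12: GGU -> G; peptide=MLVEG
pos 15: UUU -> F; peptide=MLVEGF
pos 18: GAC -> D; peptide=MLVEGFD
pos 21: UUA -> L; peptide=MLVEGFDL
pos 24: AAA -> K; peptide=MLVEGFDLK
pos 27: AAG -> K; peptide=MLVEGFDLKK
pos 30: GCA -> A; peptide=MLVEGFDLKKA
pos 33: UGA -> STOP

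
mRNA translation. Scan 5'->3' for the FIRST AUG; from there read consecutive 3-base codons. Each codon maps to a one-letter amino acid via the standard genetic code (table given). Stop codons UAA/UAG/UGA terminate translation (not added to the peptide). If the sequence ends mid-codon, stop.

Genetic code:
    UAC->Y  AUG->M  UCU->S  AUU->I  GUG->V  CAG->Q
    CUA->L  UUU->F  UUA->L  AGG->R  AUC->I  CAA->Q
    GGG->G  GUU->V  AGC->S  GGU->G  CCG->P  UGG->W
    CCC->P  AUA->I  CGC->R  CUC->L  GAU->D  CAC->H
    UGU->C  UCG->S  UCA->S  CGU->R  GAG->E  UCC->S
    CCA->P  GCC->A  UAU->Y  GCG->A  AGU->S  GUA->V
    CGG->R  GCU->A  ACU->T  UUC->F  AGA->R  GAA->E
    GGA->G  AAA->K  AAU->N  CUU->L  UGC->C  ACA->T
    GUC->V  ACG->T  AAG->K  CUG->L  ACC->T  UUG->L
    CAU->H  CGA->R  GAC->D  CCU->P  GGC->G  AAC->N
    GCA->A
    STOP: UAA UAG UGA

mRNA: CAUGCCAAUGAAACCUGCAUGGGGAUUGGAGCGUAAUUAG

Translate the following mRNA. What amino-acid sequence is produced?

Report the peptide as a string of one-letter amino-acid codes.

start AUG at pos 1
pos 1: AUG -> M; peptide=M
pos 4: CCA -> P; peptide=MP
pos 7: AUG -> M; peptide=MPM
pos 10: AAA -> K; peptide=MPMK
pos 13: CCU -> P; peptide=MPMKP
pos 16: GCA -> A; peptide=MPMKPA
pos 19: UGG -> W; peptide=MPMKPAW
pos 22: GGA -> G; peptide=MPMKPAWG
pos 25: UUG -> L; peptide=MPMKPAWGL
pos 28: GAG -> E; peptide=MPMKPAWGLE
pos 31: CGU -> R; peptide=MPMKPAWGLER
pos 34: AAU -> N; peptide=MPMKPAWGLERN
pos 37: UAG -> STOP

Answer: MPMKPAWGLERN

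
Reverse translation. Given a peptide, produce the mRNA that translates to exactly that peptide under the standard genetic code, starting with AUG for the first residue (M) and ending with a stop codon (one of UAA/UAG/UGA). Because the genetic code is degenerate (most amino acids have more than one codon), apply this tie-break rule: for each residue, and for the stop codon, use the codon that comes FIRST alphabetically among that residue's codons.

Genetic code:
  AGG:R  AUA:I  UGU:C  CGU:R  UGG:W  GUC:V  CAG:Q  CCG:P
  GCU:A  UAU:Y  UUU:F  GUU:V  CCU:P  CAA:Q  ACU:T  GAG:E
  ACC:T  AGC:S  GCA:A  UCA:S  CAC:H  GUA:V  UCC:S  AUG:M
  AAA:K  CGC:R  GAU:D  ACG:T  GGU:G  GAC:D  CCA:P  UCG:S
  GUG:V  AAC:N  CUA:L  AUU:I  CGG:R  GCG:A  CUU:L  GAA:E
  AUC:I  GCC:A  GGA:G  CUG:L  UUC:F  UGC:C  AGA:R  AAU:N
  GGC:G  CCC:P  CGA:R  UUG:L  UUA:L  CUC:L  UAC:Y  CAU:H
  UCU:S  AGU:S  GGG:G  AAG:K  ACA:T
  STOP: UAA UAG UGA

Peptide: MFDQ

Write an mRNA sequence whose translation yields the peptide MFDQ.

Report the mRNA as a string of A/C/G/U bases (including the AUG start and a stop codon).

residue 1: M -> AUG (start codon)
residue 2: F codons sorted = UUC,UUU -> pick first = UUC
residue 3: D codons sorted = GAC,GAU -> pick first = GAC
residue 4: Q codons sorted = CAA,CAG -> pick first = CAA
terminator: stop codons sorted = UAA,UAG,UGA -> pick first = UAA

Answer: mRNA: AUGUUCGACCAAUAA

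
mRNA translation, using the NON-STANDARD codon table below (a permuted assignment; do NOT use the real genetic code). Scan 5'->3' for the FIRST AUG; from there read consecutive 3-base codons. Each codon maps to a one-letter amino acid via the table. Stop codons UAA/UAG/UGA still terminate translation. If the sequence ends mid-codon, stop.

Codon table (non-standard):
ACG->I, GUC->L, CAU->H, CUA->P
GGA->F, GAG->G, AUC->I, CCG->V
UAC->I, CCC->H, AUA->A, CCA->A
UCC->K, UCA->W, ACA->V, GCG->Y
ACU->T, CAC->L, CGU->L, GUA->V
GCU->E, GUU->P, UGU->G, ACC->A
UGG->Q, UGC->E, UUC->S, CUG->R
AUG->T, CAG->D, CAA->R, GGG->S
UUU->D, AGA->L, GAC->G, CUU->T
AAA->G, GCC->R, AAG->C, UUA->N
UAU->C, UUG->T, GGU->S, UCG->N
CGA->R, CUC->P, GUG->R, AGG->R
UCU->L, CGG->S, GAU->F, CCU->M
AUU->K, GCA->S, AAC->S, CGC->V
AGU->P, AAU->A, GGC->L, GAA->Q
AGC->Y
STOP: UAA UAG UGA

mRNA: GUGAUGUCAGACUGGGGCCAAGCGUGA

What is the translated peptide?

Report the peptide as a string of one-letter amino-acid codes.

Answer: TWGQLRY

Derivation:
start AUG at pos 3
pos 3: AUG -> T; peptide=T
pos 6: UCA -> W; peptide=TW
pos 9: GAC -> G; peptide=TWG
pos 12: UGG -> Q; peptide=TWGQ
pos 15: GGC -> L; peptide=TWGQL
pos 18: CAA -> R; peptide=TWGQLR
pos 21: GCG -> Y; peptide=TWGQLRY
pos 24: UGA -> STOP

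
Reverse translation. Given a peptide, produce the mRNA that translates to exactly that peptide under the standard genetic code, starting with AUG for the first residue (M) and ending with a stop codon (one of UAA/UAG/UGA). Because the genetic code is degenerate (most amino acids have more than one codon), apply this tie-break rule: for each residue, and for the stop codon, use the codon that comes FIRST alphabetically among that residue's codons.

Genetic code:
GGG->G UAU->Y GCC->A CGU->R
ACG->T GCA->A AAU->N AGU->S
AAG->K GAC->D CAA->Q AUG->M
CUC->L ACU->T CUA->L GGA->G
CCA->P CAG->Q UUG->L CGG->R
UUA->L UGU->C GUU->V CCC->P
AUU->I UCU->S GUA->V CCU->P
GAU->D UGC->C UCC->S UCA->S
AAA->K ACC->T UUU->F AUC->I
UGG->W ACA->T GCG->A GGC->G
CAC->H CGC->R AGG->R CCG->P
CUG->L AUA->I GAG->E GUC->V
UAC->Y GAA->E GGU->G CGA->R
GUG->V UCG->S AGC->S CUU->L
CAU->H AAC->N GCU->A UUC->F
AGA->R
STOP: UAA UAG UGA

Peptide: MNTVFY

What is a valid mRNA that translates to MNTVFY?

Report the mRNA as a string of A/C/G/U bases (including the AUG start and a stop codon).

residue 1: M -> AUG (start codon)
residue 2: N codons sorted = AAC,AAU -> pick first = AAC
residue 3: T codons sorted = ACA,ACC,ACG,ACU -> pick first = ACA
residue 4: V codons sorted = GUA,GUC,GUG,GUU -> pick first = GUA
residue 5: F codons sorted = UUC,UUU -> pick first = UUC
residue 6: Y codons sorted = UAC,UAU -> pick first = UAC
terminator: stop codons sorted = UAA,UAG,UGA -> pick first = UAA

Answer: mRNA: AUGAACACAGUAUUCUACUAA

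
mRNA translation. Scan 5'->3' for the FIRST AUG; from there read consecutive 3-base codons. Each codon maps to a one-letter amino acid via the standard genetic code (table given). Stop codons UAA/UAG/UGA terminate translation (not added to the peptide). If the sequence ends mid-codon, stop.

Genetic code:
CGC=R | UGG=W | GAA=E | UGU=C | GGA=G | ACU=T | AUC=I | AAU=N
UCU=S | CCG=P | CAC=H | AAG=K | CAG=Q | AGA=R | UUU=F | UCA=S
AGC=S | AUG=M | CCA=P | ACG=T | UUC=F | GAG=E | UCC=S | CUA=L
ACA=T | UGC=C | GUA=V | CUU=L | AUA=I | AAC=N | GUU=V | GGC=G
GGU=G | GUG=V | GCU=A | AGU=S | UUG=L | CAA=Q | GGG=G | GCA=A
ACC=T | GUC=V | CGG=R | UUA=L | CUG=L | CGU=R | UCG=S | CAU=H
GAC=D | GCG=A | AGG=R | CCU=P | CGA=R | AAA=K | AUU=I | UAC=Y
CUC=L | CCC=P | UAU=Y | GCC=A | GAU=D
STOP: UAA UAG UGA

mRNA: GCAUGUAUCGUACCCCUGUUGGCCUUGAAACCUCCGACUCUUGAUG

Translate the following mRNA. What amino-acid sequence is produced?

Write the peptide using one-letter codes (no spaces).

Answer: MYRTPVGLETSDS

Derivation:
start AUG at pos 2
pos 2: AUG -> M; peptide=M
pos 5: UAU -> Y; peptide=MY
pos 8: CGU -> R; peptide=MYR
pos 11: ACC -> T; peptide=MYRT
pos 14: CCU -> P; peptide=MYRTP
pos 17: GUU -> V; peptide=MYRTPV
pos 20: GGC -> G; peptide=MYRTPVG
pos 23: CUU -> L; peptide=MYRTPVGL
pos 26: GAA -> E; peptide=MYRTPVGLE
pos 29: ACC -> T; peptide=MYRTPVGLET
pos 32: UCC -> S; peptide=MYRTPVGLETS
pos 35: GAC -> D; peptide=MYRTPVGLETSD
pos 38: UCU -> S; peptide=MYRTPVGLETSDS
pos 41: UGA -> STOP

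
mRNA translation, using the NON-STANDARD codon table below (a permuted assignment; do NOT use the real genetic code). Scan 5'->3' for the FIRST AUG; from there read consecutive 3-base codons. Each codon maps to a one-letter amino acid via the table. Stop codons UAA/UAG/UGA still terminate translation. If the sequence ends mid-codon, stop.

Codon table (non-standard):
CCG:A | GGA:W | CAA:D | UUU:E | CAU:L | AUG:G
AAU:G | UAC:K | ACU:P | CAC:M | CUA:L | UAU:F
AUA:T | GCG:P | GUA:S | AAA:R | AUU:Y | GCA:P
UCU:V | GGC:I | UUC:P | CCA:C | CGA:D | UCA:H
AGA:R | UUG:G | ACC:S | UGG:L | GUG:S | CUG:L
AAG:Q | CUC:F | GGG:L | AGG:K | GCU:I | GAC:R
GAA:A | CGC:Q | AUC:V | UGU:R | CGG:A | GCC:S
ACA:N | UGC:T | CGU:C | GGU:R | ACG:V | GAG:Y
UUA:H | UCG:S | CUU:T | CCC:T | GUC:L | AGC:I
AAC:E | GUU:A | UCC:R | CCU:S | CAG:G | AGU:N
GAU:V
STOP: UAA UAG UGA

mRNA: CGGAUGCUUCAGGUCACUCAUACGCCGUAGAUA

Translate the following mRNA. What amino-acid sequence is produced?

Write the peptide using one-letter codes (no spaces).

Answer: GTGLPLVA

Derivation:
start AUG at pos 3
pos 3: AUG -> G; peptide=G
pos 6: CUU -> T; peptide=GT
pos 9: CAG -> G; peptide=GTG
pos 12: GUC -> L; peptide=GTGL
pos 15: ACU -> P; peptide=GTGLP
pos 18: CAU -> L; peptide=GTGLPL
pos 21: ACG -> V; peptide=GTGLPLV
pos 24: CCG -> A; peptide=GTGLPLVA
pos 27: UAG -> STOP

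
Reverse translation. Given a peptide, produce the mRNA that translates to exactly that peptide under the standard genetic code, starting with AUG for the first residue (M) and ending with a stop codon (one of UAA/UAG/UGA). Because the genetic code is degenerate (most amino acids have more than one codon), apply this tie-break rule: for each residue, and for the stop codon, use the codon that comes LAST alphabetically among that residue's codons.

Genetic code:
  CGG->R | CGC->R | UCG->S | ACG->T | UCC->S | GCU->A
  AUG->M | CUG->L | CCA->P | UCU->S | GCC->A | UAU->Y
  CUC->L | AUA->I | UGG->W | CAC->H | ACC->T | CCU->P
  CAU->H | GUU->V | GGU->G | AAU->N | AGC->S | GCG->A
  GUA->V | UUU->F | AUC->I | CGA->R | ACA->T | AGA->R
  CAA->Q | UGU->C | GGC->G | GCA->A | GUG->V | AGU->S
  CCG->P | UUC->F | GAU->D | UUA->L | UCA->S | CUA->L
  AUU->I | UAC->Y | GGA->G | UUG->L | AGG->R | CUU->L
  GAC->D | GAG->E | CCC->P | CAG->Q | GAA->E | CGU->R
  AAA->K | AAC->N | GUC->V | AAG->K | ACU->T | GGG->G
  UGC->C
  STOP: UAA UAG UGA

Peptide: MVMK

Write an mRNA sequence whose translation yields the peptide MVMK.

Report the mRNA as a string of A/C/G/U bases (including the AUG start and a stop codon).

residue 1: M -> AUG (start codon)
residue 2: V codons sorted = GUA,GUC,GUG,GUU -> pick last = GUU
residue 3: M -> AUG (only codon)
residue 4: K codons sorted = AAA,AAG -> pick last = AAG
terminator: stop codons sorted = UAA,UAG,UGA -> pick last = UGA

Answer: mRNA: AUGGUUAUGAAGUGA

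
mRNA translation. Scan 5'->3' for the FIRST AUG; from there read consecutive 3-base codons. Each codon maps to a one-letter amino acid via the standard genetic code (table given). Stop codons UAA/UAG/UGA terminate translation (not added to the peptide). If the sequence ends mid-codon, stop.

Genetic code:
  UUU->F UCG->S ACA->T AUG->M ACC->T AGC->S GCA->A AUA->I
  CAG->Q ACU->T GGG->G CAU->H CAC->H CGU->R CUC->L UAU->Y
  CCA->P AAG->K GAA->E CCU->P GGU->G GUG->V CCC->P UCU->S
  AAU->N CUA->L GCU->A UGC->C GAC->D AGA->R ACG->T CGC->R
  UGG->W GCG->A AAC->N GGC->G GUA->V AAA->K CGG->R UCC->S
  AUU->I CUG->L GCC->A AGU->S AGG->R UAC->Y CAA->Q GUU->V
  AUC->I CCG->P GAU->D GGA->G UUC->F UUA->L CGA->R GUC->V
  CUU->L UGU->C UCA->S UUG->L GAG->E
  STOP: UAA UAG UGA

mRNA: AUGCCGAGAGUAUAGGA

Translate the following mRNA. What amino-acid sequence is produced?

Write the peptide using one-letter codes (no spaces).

Answer: MPRV

Derivation:
start AUG at pos 0
pos 0: AUG -> M; peptide=M
pos 3: CCG -> P; peptide=MP
pos 6: AGA -> R; peptide=MPR
pos 9: GUA -> V; peptide=MPRV
pos 12: UAG -> STOP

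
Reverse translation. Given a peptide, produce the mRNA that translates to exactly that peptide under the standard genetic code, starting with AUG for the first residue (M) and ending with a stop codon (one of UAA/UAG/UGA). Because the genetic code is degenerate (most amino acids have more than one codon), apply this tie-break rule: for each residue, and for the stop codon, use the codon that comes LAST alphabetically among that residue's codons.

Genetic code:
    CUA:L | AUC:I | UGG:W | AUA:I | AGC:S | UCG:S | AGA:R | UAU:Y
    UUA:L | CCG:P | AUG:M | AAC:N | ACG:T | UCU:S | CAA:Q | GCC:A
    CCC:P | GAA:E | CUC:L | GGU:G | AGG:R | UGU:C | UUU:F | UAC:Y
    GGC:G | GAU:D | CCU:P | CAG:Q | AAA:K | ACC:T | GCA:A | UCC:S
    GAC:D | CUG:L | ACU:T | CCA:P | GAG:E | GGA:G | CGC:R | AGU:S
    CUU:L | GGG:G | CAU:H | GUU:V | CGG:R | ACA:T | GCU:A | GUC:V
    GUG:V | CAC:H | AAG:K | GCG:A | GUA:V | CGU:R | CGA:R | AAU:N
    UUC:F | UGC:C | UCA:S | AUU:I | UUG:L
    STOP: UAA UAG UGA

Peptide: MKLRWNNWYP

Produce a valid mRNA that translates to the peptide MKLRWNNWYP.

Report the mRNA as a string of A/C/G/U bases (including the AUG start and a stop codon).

Answer: mRNA: AUGAAGUUGCGUUGGAAUAAUUGGUAUCCUUGA

Derivation:
residue 1: M -> AUG (start codon)
residue 2: K codons sorted = AAA,AAG -> pick last = AAG
residue 3: L codons sorted = CUA,CUC,CUG,CUU,UUA,UUG -> pick last = UUG
residue 4: R codons sorted = AGA,AGG,CGA,CGC,CGG,CGU -> pick last = CGU
residue 5: W -> UGG (only codon)
residue 6: N codons sorted = AAC,AAU -> pick last = AAU
residue 7: N codons sorted = AAC,AAU -> pick last = AAU
residue 8: W -> UGG (only codon)
residue 9: Y codons sorted = UAC,UAU -> pick last = UAU
residue 10: P codons sorted = CCA,CCC,CCG,CCU -> pick last = CCU
terminator: stop codons sorted = UAA,UAG,UGA -> pick last = UGA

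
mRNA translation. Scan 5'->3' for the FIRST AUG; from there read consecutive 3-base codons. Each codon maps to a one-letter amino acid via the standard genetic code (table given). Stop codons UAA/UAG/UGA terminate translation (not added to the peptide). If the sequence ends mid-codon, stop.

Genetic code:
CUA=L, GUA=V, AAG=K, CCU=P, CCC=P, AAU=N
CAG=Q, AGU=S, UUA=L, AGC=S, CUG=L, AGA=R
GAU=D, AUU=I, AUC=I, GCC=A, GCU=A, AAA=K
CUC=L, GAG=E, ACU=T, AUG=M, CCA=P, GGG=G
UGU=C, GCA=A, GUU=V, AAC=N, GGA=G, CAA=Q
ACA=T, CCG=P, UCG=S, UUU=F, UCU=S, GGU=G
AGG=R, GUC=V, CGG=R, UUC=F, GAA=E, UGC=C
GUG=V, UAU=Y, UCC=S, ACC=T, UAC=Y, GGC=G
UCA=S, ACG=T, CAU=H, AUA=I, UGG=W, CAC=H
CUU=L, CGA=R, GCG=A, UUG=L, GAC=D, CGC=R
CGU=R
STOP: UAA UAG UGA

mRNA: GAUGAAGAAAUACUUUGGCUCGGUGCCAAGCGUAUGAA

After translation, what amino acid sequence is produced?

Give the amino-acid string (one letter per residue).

Answer: MKKYFGSVPSV

Derivation:
start AUG at pos 1
pos 1: AUG -> M; peptide=M
pos 4: AAG -> K; peptide=MK
pos 7: AAA -> K; peptide=MKK
pos 10: UAC -> Y; peptide=MKKY
pos 13: UUU -> F; peptide=MKKYF
pos 16: GGC -> G; peptide=MKKYFG
pos 19: UCG -> S; peptide=MKKYFGS
pos 22: GUG -> V; peptide=MKKYFGSV
pos 25: CCA -> P; peptide=MKKYFGSVP
pos 28: AGC -> S; peptide=MKKYFGSVPS
pos 31: GUA -> V; peptide=MKKYFGSVPSV
pos 34: UGA -> STOP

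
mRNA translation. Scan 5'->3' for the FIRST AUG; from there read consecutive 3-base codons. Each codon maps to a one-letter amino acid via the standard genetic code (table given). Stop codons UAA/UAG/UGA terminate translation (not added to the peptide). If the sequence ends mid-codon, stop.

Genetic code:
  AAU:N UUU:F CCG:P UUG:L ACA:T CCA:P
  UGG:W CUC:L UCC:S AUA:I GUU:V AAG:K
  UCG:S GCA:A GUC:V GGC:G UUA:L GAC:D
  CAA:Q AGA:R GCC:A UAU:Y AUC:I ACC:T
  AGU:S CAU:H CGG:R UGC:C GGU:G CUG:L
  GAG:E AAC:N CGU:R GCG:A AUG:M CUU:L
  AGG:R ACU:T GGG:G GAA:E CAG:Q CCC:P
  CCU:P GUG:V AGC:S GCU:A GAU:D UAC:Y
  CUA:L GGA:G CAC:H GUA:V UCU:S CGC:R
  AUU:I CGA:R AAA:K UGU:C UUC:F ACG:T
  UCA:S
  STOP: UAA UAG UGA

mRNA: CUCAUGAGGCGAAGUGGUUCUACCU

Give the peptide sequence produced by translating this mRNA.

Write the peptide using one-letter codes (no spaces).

Answer: MRRSGST

Derivation:
start AUG at pos 3
pos 3: AUG -> M; peptide=M
pos 6: AGG -> R; peptide=MR
pos 9: CGA -> R; peptide=MRR
pos 12: AGU -> S; peptide=MRRS
pos 15: GGU -> G; peptide=MRRSG
pos 18: UCU -> S; peptide=MRRSGS
pos 21: ACC -> T; peptide=MRRSGST
pos 24: only 1 nt remain (<3), stop (end of mRNA)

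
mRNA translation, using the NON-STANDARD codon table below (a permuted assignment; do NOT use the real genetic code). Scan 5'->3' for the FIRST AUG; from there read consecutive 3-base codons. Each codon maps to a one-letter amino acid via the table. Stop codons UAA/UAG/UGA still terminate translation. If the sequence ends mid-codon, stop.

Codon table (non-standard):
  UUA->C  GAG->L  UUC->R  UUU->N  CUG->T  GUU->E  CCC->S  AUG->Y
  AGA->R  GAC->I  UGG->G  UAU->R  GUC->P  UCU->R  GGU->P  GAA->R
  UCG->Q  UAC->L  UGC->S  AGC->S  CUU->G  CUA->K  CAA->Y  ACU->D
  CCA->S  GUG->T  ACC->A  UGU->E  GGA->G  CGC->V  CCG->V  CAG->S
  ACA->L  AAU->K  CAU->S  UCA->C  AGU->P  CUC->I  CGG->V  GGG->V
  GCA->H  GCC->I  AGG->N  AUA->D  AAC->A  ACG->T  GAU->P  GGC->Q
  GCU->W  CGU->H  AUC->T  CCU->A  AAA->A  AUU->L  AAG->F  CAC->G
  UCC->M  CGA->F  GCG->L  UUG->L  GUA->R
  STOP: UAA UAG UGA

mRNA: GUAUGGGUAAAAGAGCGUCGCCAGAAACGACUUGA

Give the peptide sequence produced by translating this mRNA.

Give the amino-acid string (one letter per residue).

start AUG at pos 2
pos 2: AUG -> Y; peptide=Y
pos 5: GGU -> P; peptide=YP
pos 8: AAA -> A; peptide=YPA
pos 11: AGA -> R; peptide=YPAR
pos 14: GCG -> L; peptide=YPARL
pos 17: UCG -> Q; peptide=YPARLQ
pos 20: CCA -> S; peptide=YPARLQS
pos 23: GAA -> R; peptide=YPARLQSR
pos 26: ACG -> T; peptide=YPARLQSRT
pos 29: ACU -> D; peptide=YPARLQSRTD
pos 32: UGA -> STOP

Answer: YPARLQSRTD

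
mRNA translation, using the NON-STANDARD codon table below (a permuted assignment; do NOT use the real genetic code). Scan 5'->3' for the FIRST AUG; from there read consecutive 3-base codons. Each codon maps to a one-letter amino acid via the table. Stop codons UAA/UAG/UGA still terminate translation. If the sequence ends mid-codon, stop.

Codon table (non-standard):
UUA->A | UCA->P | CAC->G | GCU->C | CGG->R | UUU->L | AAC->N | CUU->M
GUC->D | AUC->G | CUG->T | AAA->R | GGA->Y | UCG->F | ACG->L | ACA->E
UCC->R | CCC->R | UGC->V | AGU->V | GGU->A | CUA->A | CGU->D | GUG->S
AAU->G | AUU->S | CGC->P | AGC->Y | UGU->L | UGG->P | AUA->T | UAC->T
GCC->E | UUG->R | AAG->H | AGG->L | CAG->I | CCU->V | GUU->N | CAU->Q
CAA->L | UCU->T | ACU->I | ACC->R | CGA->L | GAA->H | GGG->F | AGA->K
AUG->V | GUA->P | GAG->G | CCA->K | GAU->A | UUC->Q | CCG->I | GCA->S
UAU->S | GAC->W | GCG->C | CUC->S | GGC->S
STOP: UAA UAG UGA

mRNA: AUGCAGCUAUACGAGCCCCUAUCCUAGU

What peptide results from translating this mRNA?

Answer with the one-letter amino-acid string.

start AUG at pos 0
pos 0: AUG -> V; peptide=V
pos 3: CAG -> I; peptide=VI
pos 6: CUA -> A; peptide=VIA
pos 9: UAC -> T; peptide=VIAT
pos 12: GAG -> G; peptide=VIATG
pos 15: CCC -> R; peptide=VIATGR
pos 18: CUA -> A; peptide=VIATGRA
pos 21: UCC -> R; peptide=VIATGRAR
pos 24: UAG -> STOP

Answer: VIATGRAR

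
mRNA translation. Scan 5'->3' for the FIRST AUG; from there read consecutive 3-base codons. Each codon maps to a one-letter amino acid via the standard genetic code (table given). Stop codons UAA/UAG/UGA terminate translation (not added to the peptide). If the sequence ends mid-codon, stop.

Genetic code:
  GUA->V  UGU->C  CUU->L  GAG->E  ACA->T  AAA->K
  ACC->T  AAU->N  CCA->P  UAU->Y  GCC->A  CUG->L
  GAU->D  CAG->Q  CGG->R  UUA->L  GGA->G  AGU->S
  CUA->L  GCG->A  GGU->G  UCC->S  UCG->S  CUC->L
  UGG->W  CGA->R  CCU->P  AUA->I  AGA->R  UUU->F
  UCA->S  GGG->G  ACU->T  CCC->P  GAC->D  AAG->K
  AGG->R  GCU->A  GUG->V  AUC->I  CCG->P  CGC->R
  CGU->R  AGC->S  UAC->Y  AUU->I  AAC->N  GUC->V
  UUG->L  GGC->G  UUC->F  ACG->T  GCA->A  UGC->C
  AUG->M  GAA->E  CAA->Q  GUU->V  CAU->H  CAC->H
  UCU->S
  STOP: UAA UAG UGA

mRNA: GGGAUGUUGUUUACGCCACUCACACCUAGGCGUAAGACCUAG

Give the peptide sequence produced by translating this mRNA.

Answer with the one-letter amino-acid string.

start AUG at pos 3
pos 3: AUG -> M; peptide=M
pos 6: UUG -> L; peptide=ML
pos 9: UUU -> F; peptide=MLF
pos 12: ACG -> T; peptide=MLFT
pos 15: CCA -> P; peptide=MLFTP
pos 18: CUC -> L; peptide=MLFTPL
pos 21: ACA -> T; peptide=MLFTPLT
pos 24: CCU -> P; peptide=MLFTPLTP
pos 27: AGG -> R; peptide=MLFTPLTPR
pos 30: CGU -> R; peptide=MLFTPLTPRR
pos 33: AAG -> K; peptide=MLFTPLTPRRK
pos 36: ACC -> T; peptide=MLFTPLTPRRKT
pos 39: UAG -> STOP

Answer: MLFTPLTPRRKT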